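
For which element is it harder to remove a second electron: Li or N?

Li

Consider each +1 ion: Li⁺ is the bare [He] core; N⁺ still has 4 valence electrons.
Breaking into a closed-shell core is much more expensive than removing a leftover valence electron — Li has the largest IE_2 here.
Tabulated IE_2 (kJ/mol): Li 7298, N 2856.
Overall IE_2 order: N < Li.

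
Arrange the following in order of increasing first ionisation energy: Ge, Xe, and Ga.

Ga, Ge, Xe

Ga is in period 4, group 13; Ge is in period 4, group 14; Xe is in period 5, group 18.
Removing the outermost electron gets harder across a period and easier down a group.
Here both period and group differ, so the two effects have to be weighed against each other.
Ge > Ga: Ge lies to the right of Ga in period 4, so the across-period effect alone puts Ge higher.
Xe > Ge: period and group pull opposite ways; the across-period shift dominates (1170 vs 762 kJ/mol).
Approximate values (kJ/mol): Ga 579, Ge 762, Xe 1170.
So from lowest to highest: Ga < Ge < Xe.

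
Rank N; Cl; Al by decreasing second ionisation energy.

The second ionization energy removes an electron from the +1 ion. For each element: N⁺ still has 4 valence electrons; Cl⁺ still has 6 valence electrons; Al⁺ still has 2 valence electrons.
All are still removing valence electrons, so compare the +1 ions as you would atoms: IE_2 generally rises across a period (higher Z_eff) and falls down a group (larger shell), subject to the usual subshell exceptions.
Valence configurations: N⁺ [He]2s²2p², Cl⁺ [Ne]3s²3p⁴, Al⁺ [Ne]3s².
Approximate IE_2 values (kJ/mol): N 2856, Cl 2298, Al 1817.
Putting it together, IE_2: Al < Cl < N.

N, Cl, Al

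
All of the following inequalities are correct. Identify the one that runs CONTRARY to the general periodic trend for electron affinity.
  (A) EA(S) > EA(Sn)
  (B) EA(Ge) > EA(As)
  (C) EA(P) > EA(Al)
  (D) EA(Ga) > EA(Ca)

The general trend: electron affinity increases across a period and decreases down a group.
(A) S (period 3, group 16) vs Sn (period 5, group 14): the stated order agrees with the simple trend.
(B) Ge (period 4, group 14) vs As (period 4, group 15): the stated order contradicts the simple trend.
(C) P (period 3, group 15) vs Al (period 3, group 13): the stated order agrees with the simple trend.
(D) Ga (period 4, group 13) vs Ca (period 4, group 2): the stated order agrees with the simple trend.
The exception is (B): adding an electron to As's half-filled 4p³ is unfavourable, so Ge (4p²) has the more exothermic EA.

(B)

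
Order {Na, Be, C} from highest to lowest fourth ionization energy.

IE_4 is the cost of taking one more electron from the +3 cation: Na³⁺ is already 2 electrons into the core; Be³⁺ is already 1 electron into the core; C³⁺ still has 1 valence electron.
Core electrons are held far more tightly than valence electrons, so Na and Be top the IE_4 order.
The numbers (kJ/mol): Na 9543, Be 21007, C 6223.
So the fourth ionization energies run C < Na < Be.

Be > Na > C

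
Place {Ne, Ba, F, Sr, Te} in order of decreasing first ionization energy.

First ionization energy rises across a period (greater Z_eff holds electrons more tightly) and falls down a group (valence electrons are farther from the nucleus).
These span different periods and groups, so the two trends combine.
Sr > Ba: Sr sits above Ba in group 2, so the down-group effect alone puts Sr higher.
Te > Sr: Te lies to the right of Sr in period 5, so the across-period effect alone puts Te higher.
F > Te: relative to Te, both the across-period and down-group shifts push F's first ionization energy up.
Ne > F: both are in period 2; the period trend gives Ne the larger value.
Approximate values (kJ/mol): F 1681, Ne 2081, Sr 550, Te 869, Ba 503.
So from highest to lowest: Ne > F > Te > Sr > Ba.

Ne > F > Te > Sr > Ba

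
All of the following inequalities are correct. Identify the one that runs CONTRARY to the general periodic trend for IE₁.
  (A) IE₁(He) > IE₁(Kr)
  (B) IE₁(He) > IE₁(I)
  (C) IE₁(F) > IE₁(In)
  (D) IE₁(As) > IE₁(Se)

The general trend: IE₁ increases across a period and decreases down a group.
(A) He (period 1, group 18) vs Kr (period 4, group 18): the stated order agrees with the simple trend.
(B) He (period 1, group 18) vs I (period 5, group 17): the stated order agrees with the simple trend.
(C) F (period 2, group 17) vs In (period 5, group 13): the stated order agrees with the simple trend.
(D) As (period 4, group 15) vs Se (period 4, group 16): the stated order contradicts the simple trend.
The exception is (D): Se (4p⁴) ionizes more easily than half-filled As (4p³).

(D)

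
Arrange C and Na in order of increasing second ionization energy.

C < Na

The second ionization energy removes an electron from the +1 ion. For each element: C⁺ still has 3 valence electrons; Na⁺ is the bare [Ne] core.
Breaking into a closed-shell core is much more expensive than removing a leftover valence electron — Na has the largest IE_2 here.
Tabulated IE_2 (kJ/mol): C 2353, Na 4562.
Hence IE_2: C < Na.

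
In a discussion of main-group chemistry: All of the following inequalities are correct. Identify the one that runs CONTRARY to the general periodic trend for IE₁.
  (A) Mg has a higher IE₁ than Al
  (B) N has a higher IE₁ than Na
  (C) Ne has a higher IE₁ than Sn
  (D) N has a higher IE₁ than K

The general trend: IE₁ increases across a period and decreases down a group.
(A) Mg (period 3, group 2) vs Al (period 3, group 13): the stated order contradicts the simple trend.
(B) N (period 2, group 15) vs Na (period 3, group 1): the stated order agrees with the simple trend.
(C) Ne (period 2, group 18) vs Sn (period 5, group 14): the stated order agrees with the simple trend.
(D) N (period 2, group 15) vs K (period 4, group 1): the stated order agrees with the simple trend.
The exception is (A): Al's single 3p electron is easier to remove than one from Mg's filled 3s².

(A)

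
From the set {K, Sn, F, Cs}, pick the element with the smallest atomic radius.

Moving right in a period, electrons are added to the same shell under a stronger nuclear pull, so atoms get smaller; moving down, a new shell is opened and atoms get larger.
Neither a single period nor a single group — weigh both effects.
Sn > F: both effects reinforce here, so Sn is clearly the larger of the two.
K > Sn: the two effects oppose for this pair; the across-period effect wins (196 vs 140 pm).
Cs > K: Cs sits below K in group 1, so the down-group effect alone puts Cs larger.
Tabulated atomic radius (pm): F 64, K 196, Sn 140, Cs 232.
The smallest atomic radius among these belongs to F.

F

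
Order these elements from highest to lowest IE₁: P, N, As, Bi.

N > P > As > Bi

N is in period 2, group 15; P is in period 3, group 15; As is in period 4, group 15; Bi is in period 6, group 15.
Across a period the outer electron is held more tightly (higher IE₁); down a group it sits in a higher shell, more shielded, and comes off more easily.
All are in group 15, so first ionization energy increases up the group.
So from highest to lowest: N > P > As > Bi.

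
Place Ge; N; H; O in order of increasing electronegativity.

H is in period 1, group 1; N is in period 2, group 15; O is in period 2, group 16; Ge is in period 4, group 14.
Atoms toward the upper right of the periodic table pull bonding electrons most strongly.
These span different periods and groups, so the two trends combine.
H > Ge: the two effects oppose for this pair; the down-group effect wins (2.20 vs 2.01).
N > H: the two effects oppose for this pair; the across-period effect wins (3.04 vs 2.20).
O > N: O lies to the right of N in period 2, so the across-period effect alone puts O higher.
For reference (Pauling): H 2.20, N 3.04, O 3.44, Ge 2.01.
So from lowest to highest: Ge < H < N < O.

Ge < H < N < O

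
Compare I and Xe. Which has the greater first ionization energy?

Xe

I is in period 5, group 17; Xe is in period 5, group 18.
Across a period the outer electron is held more tightly (higher IE₁); down a group it sits in a higher shell, more shielded, and comes off more easily.
All lie in period 5, so first ionization energy increases left to right.
So Xe has the greater first ionization energy (Xe > I).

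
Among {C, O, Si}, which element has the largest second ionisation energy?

O

The second ionization energy removes an electron from the +1 ion. For each element: C⁺ still has 3 valence electrons; O⁺ still has 5 valence electrons; Si⁺ still has 3 valence electrons.
All are still removing valence electrons, so compare the +1 ions as you would atoms: IE_2 generally rises across a period (higher Z_eff) and falls down a group (larger shell), subject to the usual subshell exceptions.
Valence configurations: C⁺ [He]2s²2p¹, O⁺ [He]2s²2p³, Si⁺ [Ne]3s²3p¹.
Approximate IE_2 values (kJ/mol): C 2353, O 3388, Si 1577.
Overall IE_2 order: Si < C < O.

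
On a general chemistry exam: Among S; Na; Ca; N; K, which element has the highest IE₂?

Consider each +1 ion: S⁺ still has 5 valence electrons; Na⁺ is the bare [Ne] core; Ca⁺ still has 1 valence electron; N⁺ still has 4 valence electrons; K⁺ is the bare [Ar] core.
Breaking into a closed-shell core is much more expensive than removing a leftover valence electron — K and Na have the largest IE_2 here.
Valence configurations: S⁺ [Ne]3s²3p³, Ca⁺ [Ar]4s¹, N⁺ [He]2s²2p².
Tabulated IE_2 (kJ/mol): S 2252, Na 4562, Ca 1145, N 2856, K 3052.
Overall IE_2 order: Ca < S < N < K < Na.

Na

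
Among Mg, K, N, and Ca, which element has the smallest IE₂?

Ca

IE_2 is the cost of taking one more electron from the +1 cation: Mg⁺ still has 1 valence electron; K⁺ is the bare [Ar] core; N⁺ still has 4 valence electrons; Ca⁺ still has 1 valence electron.
Breaking into a closed-shell core is much more expensive than removing a leftover valence electron — K has the largest IE_2 here.
Valence configurations: Mg⁺ [Ne]3s¹, N⁺ [He]2s²2p², Ca⁺ [Ar]4s¹.
Approximate IE_2 values (kJ/mol): Mg 1451, K 3052, N 2856, Ca 1145.
Overall IE_2 order: Ca < Mg < N < K.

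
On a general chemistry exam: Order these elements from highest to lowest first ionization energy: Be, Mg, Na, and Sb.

Be > Sb > Mg > Na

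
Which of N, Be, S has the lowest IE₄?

The fourth ionization energy removes an electron from the +3 ion. For each element: N³⁺ still has 2 valence electrons; Be³⁺ is already 1 electron into the core; S³⁺ still has 3 valence electrons.
Breaking into a closed-shell core is much more expensive than removing a leftover valence electron — Be has the largest IE_4 here.
Valence configurations: N³⁺ [He]2s², S³⁺ [Ne]3s²3p¹.
The numbers (kJ/mol): N 7475, Be 21007, S 4556.
Overall IE_4 order: S < N < Be.

S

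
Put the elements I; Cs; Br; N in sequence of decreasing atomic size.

Cs > I > Br > N

Moving right in a period, electrons are added to the same shell under a stronger nuclear pull, so atoms get smaller; moving down, a new shell is opened and atoms get larger.
These span different periods and groups, so the two trends combine.
Br > N: period and group pull opposite ways; the down-group shift dominates (114 vs 71 pm).
I > Br: I sits below Br in group 17, so the down-group effect alone puts I larger.
Cs > I: both effects reinforce here, so Cs is clearly the larger of the two.
Approximate values (pm): N 71, Br 114, I 133, Cs 232.
So from largest to smallest: Cs > I > Br > N.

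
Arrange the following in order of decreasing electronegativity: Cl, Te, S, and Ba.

S is in period 3, group 16; Cl is in period 3, group 17; Te is in period 5, group 16; Ba is in period 6, group 2.
Electronegativity increases across a period and decreases down a group, tracking effective nuclear charge and atomic size.
Neither a single period nor a single group — weigh both effects.
Te > Ba: relative to Ba, both the across-period and down-group shifts push Te's electronegativity up.
S > Te: S sits above Te in group 16, so the down-group effect alone puts S higher.
Cl > S: both are in period 3; the period trend gives Cl the larger value.
Approximate values (Pauling): S 2.58, Cl 3.16, Te 2.10, Ba 0.89.
So from highest to lowest: Cl > S > Te > Ba.

Cl > S > Te > Ba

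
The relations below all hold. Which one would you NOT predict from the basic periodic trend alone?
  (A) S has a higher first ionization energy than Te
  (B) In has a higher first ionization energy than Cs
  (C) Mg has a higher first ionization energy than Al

(C)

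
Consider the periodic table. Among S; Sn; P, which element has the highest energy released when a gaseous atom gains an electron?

Adding an electron releases more energy for atoms nearer the top right (short of the noble gases).
Neither a single period nor a single group — weigh both effects.
Sn > P: this pair runs against the simple trend — see the exception note.
S > Sn: relative to Sn, both the across-period and down-group shifts push S's electron affinity up.
Note the exception: Sn has a higher electron affinity than P, contrary to the simple trend — adding an electron to P's half-filled np³ subshell costs electron-pairing energy.
Approximate values (kJ/mol): P 72, S 200, Sn 107.
The highest energy released when a gaseous atom gains an electron among these belongs to S.

S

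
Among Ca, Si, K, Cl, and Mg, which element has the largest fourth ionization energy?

Mg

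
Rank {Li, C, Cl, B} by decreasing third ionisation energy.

Li > C > Cl > B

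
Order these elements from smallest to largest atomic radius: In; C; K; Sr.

C is in period 2, group 14; K is in period 4, group 1; Sr is in period 5, group 2; In is in period 5, group 13.
Across a period the added protons contract the valence shell; down a group each new principal shell makes the atom larger.
Here both period and group differ, so the two effects have to be weighed against each other.
In > C: relative to C, both the across-period and down-group shifts push In's atomic radius up.
Sr > In: Sr lies to the left of In in period 5, so the across-period effect alone puts Sr larger.
K > Sr: period and group pull opposite ways; the across-period shift dominates (196 vs 185 pm).
For reference (pm): C 75, K 196, Sr 185, In 142.
So from smallest to largest: C < In < Sr < K.

C < In < Sr < K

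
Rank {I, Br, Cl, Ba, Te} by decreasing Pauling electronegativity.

Cl is in period 3, group 17; Br is in period 4, group 17; Te is in period 5, group 16; I is in period 5, group 17; Ba is in period 6, group 2.
EN rises left→right (higher Z_eff, smaller atoms) and falls top→bottom (larger, more shielded atoms).
Here both period and group differ, so the two effects have to be weighed against each other.
Te > Ba: relative to Ba, both the across-period and down-group shifts push Te's electronegativity up.
I > Te: I lies to the right of Te in period 5, so the across-period effect alone puts I higher.
Br > I: Br sits above I in group 17, so the down-group effect alone puts Br higher.
Cl > Br: they share group 17; the group trend gives Cl the larger value.
Approximate values (Pauling): Cl 3.16, Br 2.96, Te 2.10, I 2.66, Ba 0.89.
So from highest to lowest: Cl > Br > I > Te > Ba.

Cl, Br, I, Te, Ba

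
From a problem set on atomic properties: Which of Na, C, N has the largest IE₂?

Consider each +1 ion: Na⁺ is the bare [Ne] core; C⁺ still has 3 valence electrons; N⁺ still has 4 valence electrons.
Core electrons are held far more tightly than valence electrons, so Na tops the IE_2 order.
Valence configurations: C⁺ [He]2s²2p¹, N⁺ [He]2s²2p².
The numbers (kJ/mol): Na 4562, C 2353, N 2856.
Overall IE_2 order: C < N < Na.

Na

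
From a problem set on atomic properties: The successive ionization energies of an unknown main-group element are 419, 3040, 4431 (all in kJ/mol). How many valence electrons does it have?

1

Look for the largest jump between consecutive ionization energies: IE2/IE1 ≈ 7.3, far larger than any earlier ratio.
That jump marks the point where a core electron is being removed. So the atom has 1 valence electron.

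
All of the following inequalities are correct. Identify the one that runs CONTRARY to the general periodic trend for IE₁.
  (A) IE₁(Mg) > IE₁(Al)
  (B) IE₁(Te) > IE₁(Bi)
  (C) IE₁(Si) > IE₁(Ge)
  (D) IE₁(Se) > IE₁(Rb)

The general trend: IE₁ increases across a period and decreases down a group.
(A) Mg (period 3, group 2) vs Al (period 3, group 13): the stated order contradicts the simple trend.
(B) Te (period 5, group 16) vs Bi (period 6, group 15): the stated order agrees with the simple trend.
(C) Si (period 3, group 14) vs Ge (period 4, group 14): the stated order agrees with the simple trend.
(D) Se (period 4, group 16) vs Rb (period 5, group 1): the stated order agrees with the simple trend.
The exception is (A): Al's single 3p electron is easier to remove than one from Mg's filled 3s².

(A)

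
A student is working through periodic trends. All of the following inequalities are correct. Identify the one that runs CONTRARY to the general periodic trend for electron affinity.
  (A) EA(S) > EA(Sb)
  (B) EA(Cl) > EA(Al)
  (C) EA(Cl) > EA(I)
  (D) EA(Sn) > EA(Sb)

The general trend: electron affinity increases across a period and decreases down a group.
(A) S (period 3, group 16) vs Sb (period 5, group 15): the stated order agrees with the simple trend.
(B) Cl (period 3, group 17) vs Al (period 3, group 13): the stated order agrees with the simple trend.
(C) Cl (period 3, group 17) vs I (period 5, group 17): the stated order agrees with the simple trend.
(D) Sn (period 5, group 14) vs Sb (period 5, group 15): the stated order contradicts the simple trend.
The exception is (D): adding an electron to Sb's half-filled 5p³ is unfavourable, so Sn has the more exothermic EA.

(D)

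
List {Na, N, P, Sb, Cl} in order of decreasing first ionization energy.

N, Cl, P, Sb, Na

IE₁ increases left→right with effective nuclear charge and decreases top→bottom as the valence shell moves farther out.
These span different periods and groups, so the two trends combine.
Sb > Na: period and group pull opposite ways; the across-period shift dominates (831 vs 496 kJ/mol).
P > Sb: they share group 15; the group trend gives P the larger value.
Cl > P: Cl lies to the right of P in period 3, so the across-period effect alone puts Cl higher.
N > Cl: period and group pull opposite ways; the down-group shift dominates (1402 vs 1251 kJ/mol).
Tabulated first ionization energy (kJ/mol): N 1402, Na 496, P 1012, Cl 1251, Sb 831.
So from highest to lowest: N > Cl > P > Sb > Na.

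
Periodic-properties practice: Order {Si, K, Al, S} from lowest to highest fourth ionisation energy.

Si < S < K < Al

The fourth ionization energy removes an electron from the +3 ion. For each element: Si³⁺ still has 1 valence electron; K³⁺ is already 2 electrons into the core; Al³⁺ is the bare [Ne] core; S³⁺ still has 3 valence electrons.
Breaking into a closed-shell core is much more expensive than removing a leftover valence electron — K and Al have the largest IE_4 here.
Valence configurations: Si³⁺ [Ne]3s¹, S³⁺ [Ne]3s²3p¹.
The numbers (kJ/mol): Si 4356, K 5877, Al 11577, S 4556.
Putting it together, IE_4: Si < S < K < Al.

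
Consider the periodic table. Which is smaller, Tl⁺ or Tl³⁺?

Tl³⁺

Both ions have Z = 81 protons, but Tl³⁺ has lost more electrons, so its remaining electrons feel a larger effective nuclear charge per electron and are pulled in more tightly.
Higher positive charge → smaller ion, so Tl⁺ > Tl³⁺.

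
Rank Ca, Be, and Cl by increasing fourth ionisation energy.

Cl < Ca < Be

After 3 electrons have been removed, what remains? Ca³⁺ is already 1 electron into the core; Be³⁺ is already 1 electron into the core; Cl³⁺ still has 4 valence electrons.
Core electrons are held far more tightly than valence electrons, so Ca and Be top the IE_4 order.
The numbers (kJ/mol): Ca 6491, Be 21007, Cl 5159.
So the fourth ionization energies run Cl < Ca < Be.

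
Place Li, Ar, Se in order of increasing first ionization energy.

Li < Se < Ar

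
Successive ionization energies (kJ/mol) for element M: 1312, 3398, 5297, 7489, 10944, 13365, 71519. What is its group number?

Group 16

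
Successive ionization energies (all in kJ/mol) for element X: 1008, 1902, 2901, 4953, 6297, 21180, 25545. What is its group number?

Group 15

Look for the largest jump between consecutive ionization energies: IE6/IE5 ≈ 3.4, far larger than any earlier ratio.
That jump marks the point where a core electron is being removed. So the atom has 5 valence electrons.
A main-group element with 5 valence electrons is in group 15.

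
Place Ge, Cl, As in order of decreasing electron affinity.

Cl > Ge > As

Cl is in period 3, group 17; Ge is in period 4, group 14; As is in period 4, group 15.
Electron affinity generally becomes more exothermic across a period toward the halogens and less exothermic down a group.
These span different periods and groups, so the two trends combine.
Ge > As: this pair runs against the simple trend — see the exception note.
Cl > Ge: relative to Ge, both the across-period and down-group shifts push Cl's electron affinity up.
Note the exception: Ge has a higher electron affinity than As, contrary to the simple trend — adding an electron to As's half-filled 4p³ is unfavourable, so Ge (4p²) has the more exothermic EA.
For reference (kJ/mol): Cl 349, Ge 119, As 78.
So from highest to lowest: Cl > Ge > As.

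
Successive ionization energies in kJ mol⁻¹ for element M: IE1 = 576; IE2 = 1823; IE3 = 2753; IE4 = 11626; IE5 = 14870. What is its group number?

Look for the largest jump between consecutive ionization energies: IE4/IE3 ≈ 4.2, far larger than any earlier ratio.
That jump marks the point where a core electron is being removed. So the atom has 3 valence electrons.
A main-group element with 3 valence electrons is in group 13.

Group 13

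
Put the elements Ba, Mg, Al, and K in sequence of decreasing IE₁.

Removing the outermost electron gets harder across a period and easier down a group.
Neither a single period nor a single group — weigh both effects.
Ba > K: period and group pull opposite ways; the across-period shift dominates (503 vs 419 kJ/mol).
Al > Ba: both effects reinforce here, so Al is clearly the higher of the two.
Mg > Al: this pair runs against the simple trend — see the exception note.
Note the exception: Mg has a higher first ionization energy than Al, contrary to the simple trend — Al's single 3p electron is easier to remove than one from Mg's filled 3s².
For reference (kJ/mol): Mg 738, Al 578, K 419, Ba 503.
So from highest to lowest: Mg > Al > Ba > K.

Mg > Al > Ba > K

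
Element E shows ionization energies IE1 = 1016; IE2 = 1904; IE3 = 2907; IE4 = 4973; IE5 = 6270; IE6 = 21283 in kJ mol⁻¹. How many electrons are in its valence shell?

Look for the largest jump between consecutive ionization energies: IE6/IE5 ≈ 3.4, far larger than any earlier ratio.
That jump marks the point where a core electron is being removed. So the atom has 5 valence electrons.

5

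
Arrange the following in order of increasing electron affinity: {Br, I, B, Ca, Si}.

B is in period 2, group 13; Si is in period 3, group 14; Ca is in period 4, group 2; Br is in period 4, group 17; I is in period 5, group 17.
Atoms with high Z_eff and room in the valence shell (especially the halogens) have the most exothermic electron affinities.
Here both period and group differ, so the two effects have to be weighed against each other.
B > Ca: both effects reinforce here, so B is clearly the higher of the two.
Si > B: period and group pull opposite ways; the across-period shift dominates (134 vs 27 kJ/mol).
I > Si: period and group pull opposite ways; the across-period shift dominates (295 vs 134 kJ/mol).
Br > I: Br sits above I in group 17, so the down-group effect alone puts Br higher.
Tabulated electron affinity (kJ/mol): B 27, Si 134, Ca 2, Br 325, I 295.
So from lowest to highest: Ca < B < Si < I < Br.

Ca < B < Si < I < Br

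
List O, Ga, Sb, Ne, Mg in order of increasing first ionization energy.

O is in period 2, group 16; Ne is in period 2, group 18; Mg is in period 3, group 2; Ga is in period 4, group 13; Sb is in period 5, group 15.
IE₁ increases left→right with effective nuclear charge and decreases top→bottom as the valence shell moves farther out.
These span different periods and groups, so the two trends combine.
Mg > Ga: period and group pull opposite ways; the down-group shift dominates (738 vs 579 kJ/mol).
Sb > Mg: the two effects oppose for this pair; the across-period effect wins (831 vs 738 kJ/mol).
O > Sb: both effects reinforce here, so O is clearly the higher of the two.
Ne > O: Ne lies to the right of O in period 2, so the across-period effect alone puts Ne higher.
For reference (kJ/mol): O 1314, Ne 2081, Mg 738, Ga 579, Sb 831.
So from lowest to highest: Ga < Mg < Sb < O < Ne.

Ga, Mg, Sb, O, Ne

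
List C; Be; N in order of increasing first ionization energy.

Across a period the outer electron is held more tightly (higher IE₁); down a group it sits in a higher shell, more shielded, and comes off more easily.
All lie in period 2, so first ionization energy increases left to right.
So from lowest to highest: Be < C < N.

Be, C, N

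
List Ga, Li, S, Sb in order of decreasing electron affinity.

S, Sb, Li, Ga

Electron affinity generally becomes more exothermic across a period toward the halogens and less exothermic down a group.
Neither a single period nor a single group — weigh both effects.
Li > Ga: the two effects oppose for this pair; the down-group effect wins (60 vs 29 kJ/mol).
Sb > Li: period and group pull opposite ways; the across-period shift dominates (103 vs 60 kJ/mol).
S > Sb: relative to Sb, both the across-period and down-group shifts push S's electron affinity up.
Approximate values (kJ/mol): Li 60, S 200, Ga 29, Sb 103.
So from highest to lowest: S > Sb > Li > Ga.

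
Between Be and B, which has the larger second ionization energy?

B

IE_2 is the cost of taking one more electron from the +1 cation: Be⁺ still has 1 valence electron; B⁺ still has 2 valence electrons.
All are still removing valence electrons, so compare the +1 ions as you would atoms: IE_2 generally rises across a period (higher Z_eff) and falls down a group (larger shell), subject to the usual subshell exceptions.
Valence configurations: Be⁺ [He]2s¹, B⁺ [He]2s².
Tabulated IE_2 (kJ/mol): Be 1757, B 2427.
Overall IE_2 order: Be < B.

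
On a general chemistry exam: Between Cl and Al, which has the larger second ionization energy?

Cl

IE_2 is the cost of taking one more electron from the +1 cation: Cl⁺ still has 6 valence electrons; Al⁺ still has 2 valence electrons.
All are still removing valence electrons, so compare the +1 ions as you would atoms: IE_2 generally rises across a period (higher Z_eff) and falls down a group (larger shell), subject to the usual subshell exceptions.
Valence configurations: Cl⁺ [Ne]3s²3p⁴, Al⁺ [Ne]3s².
The numbers (kJ/mol): Cl 2298, Al 1817.
So the second ionization energies run Al < Cl.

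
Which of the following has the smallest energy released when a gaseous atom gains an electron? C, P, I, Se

P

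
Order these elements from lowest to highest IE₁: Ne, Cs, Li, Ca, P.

Li is in period 2, group 1; Ne is in period 2, group 18; P is in period 3, group 15; Ca is in period 4, group 2; Cs is in period 6, group 1.
IE₁ increases left→right with effective nuclear charge and decreases top→bottom as the valence shell moves farther out.
These span different periods and groups, so the two trends combine.
Li > Cs: Li sits above Cs in group 1, so the down-group effect alone puts Li higher.
Ca > Li: period and group pull opposite ways; the across-period shift dominates (590 vs 520 kJ/mol).
P > Ca: relative to Ca, both the across-period and down-group shifts push P's first ionization energy up.
Ne > P: relative to P, both the across-period and down-group shifts push Ne's first ionization energy up.
Tabulated first ionization energy (kJ/mol): Li 520, Ne 2081, P 1012, Ca 590, Cs 376.
So from lowest to highest: Cs < Li < Ca < P < Ne.

Cs, Li, Ca, P, Ne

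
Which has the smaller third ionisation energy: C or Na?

C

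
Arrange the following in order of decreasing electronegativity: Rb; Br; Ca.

Atoms toward the upper right of the periodic table pull bonding electrons most strongly.
Neither a single period nor a single group — weigh both effects.
Ca > Rb: relative to Rb, both the across-period and down-group shifts push Ca's electronegativity up.
Br > Ca: Br lies to the right of Ca in period 4, so the across-period effect alone puts Br higher.
For reference (Pauling): Ca 1.00, Br 2.96, Rb 0.82.
So from highest to lowest: Br > Ca > Rb.

Br, Ca, Rb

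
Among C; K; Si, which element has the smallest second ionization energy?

Si

The second ionization energy removes an electron from the +1 ion. For each element: C⁺ still has 3 valence electrons; K⁺ is the bare [Ar] core; Si⁺ still has 3 valence electrons.
Pulling an electron out of a noble-gas core costs far more than removing a remaining valence electron, so K sits at the high end of IE_2.
Valence configurations: C⁺ [He]2s²2p¹, Si⁺ [Ne]3s²3p¹.
Tabulated IE_2 (kJ/mol): C 2353, K 3052, Si 1577.
So the second ionization energies run Si < C < K.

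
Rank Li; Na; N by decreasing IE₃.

Consider each +2 ion: Li²⁺ is already 1 electron into the core; Na²⁺ is already 1 electron into the core; N²⁺ still has 3 valence electrons.
Core electrons are held far more tightly than valence electrons, so Na and Li top the IE_3 order.
The numbers (kJ/mol): Li 11815, Na 6910, N 4578.
Overall IE_3 order: N < Na < Li.

Li > Na > N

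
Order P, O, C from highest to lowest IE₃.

The third ionization energy removes an electron from the +2 ion. For each element: P²⁺ still has 3 valence electrons; O²⁺ still has 4 valence electrons; C²⁺ still has 2 valence electrons.
All are still removing valence electrons, so compare the +2 ions as you would atoms: IE_3 generally rises across a period (higher Z_eff) and falls down a group (larger shell), subject to the usual subshell exceptions.
Valence configurations: P²⁺ [Ne]3s²3p¹, O²⁺ [He]2s²2p², C²⁺ [He]2s².
Tabulated IE_3 (kJ/mol): P 2914, O 5300, C 4620.
Overall IE_3 order: P < C < O.

O > C > P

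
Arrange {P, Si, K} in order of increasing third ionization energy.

P, Si, K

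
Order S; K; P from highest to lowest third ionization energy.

The third ionization energy removes an electron from the +2 ion. For each element: S²⁺ still has 4 valence electrons; K²⁺ is already 1 electron into the core; P²⁺ still has 3 valence electrons.
Pulling an electron out of a noble-gas core costs far more than removing a remaining valence electron, so K sits at the high end of IE_3.
Valence configurations: S²⁺ [Ne]3s²3p², P²⁺ [Ne]3s²3p¹.
Tabulated IE_3 (kJ/mol): S 3357, K 4420, P 2914.
Hence IE_3: P < S < K.

K > S > P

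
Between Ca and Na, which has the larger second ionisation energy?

Na

After 1 electron has been removed, what remains? Ca⁺ still has 1 valence electron; Na⁺ is the bare [Ne] core.
Breaking into a closed-shell core is much more expensive than removing a leftover valence electron — Na has the largest IE_2 here.
The numbers (kJ/mol): Ca 1145, Na 4562.
Overall IE_2 order: Ca < Na.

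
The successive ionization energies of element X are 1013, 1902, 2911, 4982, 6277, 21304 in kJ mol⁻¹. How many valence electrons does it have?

Look for the largest jump between consecutive ionization energies: IE6/IE5 ≈ 3.4, far larger than any earlier ratio.
That jump marks the point where a core electron is being removed. So the atom has 5 valence electrons.

5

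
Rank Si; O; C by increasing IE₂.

Si, C, O

The second ionization energy removes an electron from the +1 ion. For each element: Si⁺ still has 3 valence electrons; O⁺ still has 5 valence electrons; C⁺ still has 3 valence electrons.
All are still removing valence electrons, so compare the +1 ions as you would atoms: IE_2 generally rises across a period (higher Z_eff) and falls down a group (larger shell), subject to the usual subshell exceptions.
Valence configurations: Si⁺ [Ne]3s²3p¹, O⁺ [He]2s²2p³, C⁺ [He]2s²2p¹.
Approximate IE_2 values (kJ/mol): Si 1577, O 3388, C 2353.
Overall IE_2 order: Si < C < O.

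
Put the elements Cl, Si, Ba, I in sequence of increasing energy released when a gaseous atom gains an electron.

Ba < Si < I < Cl

Si is in period 3, group 14; Cl is in period 3, group 17; I is in period 5, group 17; Ba is in period 6, group 2.
Electron affinity generally becomes more exothermic across a period toward the halogens and less exothermic down a group.
Neither a single period nor a single group — weigh both effects.
Si > Ba: relative to Ba, both the across-period and down-group shifts push Si's electron affinity up.
I > Si: the two effects oppose for this pair; the across-period effect wins (295 vs 134 kJ/mol).
Cl > I: Cl sits above I in group 17, so the down-group effect alone puts Cl higher.
Tabulated electron affinity (kJ/mol): Si 134, Cl 349, I 295, Ba 14.
So from lowest to highest: Ba < Si < I < Cl.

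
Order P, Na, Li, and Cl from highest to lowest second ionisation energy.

Li > Na > Cl > P

After 1 electron has been removed, what remains? P⁺ still has 4 valence electrons; Na⁺ is the bare [Ne] core; Li⁺ is the bare [He] core; Cl⁺ still has 6 valence electrons.
Core electrons are held far more tightly than valence electrons, so Na and Li top the IE_2 order.
Valence configurations: P⁺ [Ne]3s²3p², Cl⁺ [Ne]3s²3p⁴.
Tabulated IE_2 (kJ/mol): P 1907, Na 4562, Li 7298, Cl 2298.
So the second ionization energies run P < Cl < Na < Li.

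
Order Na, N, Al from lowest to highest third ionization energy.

Al < N < Na

IE_3 is the cost of taking one more electron from the +2 cation: Na²⁺ is already 1 electron into the core; N²⁺ still has 3 valence electrons; Al²⁺ still has 1 valence electron.
Breaking into a closed-shell core is much more expensive than removing a leftover valence electron — Na has the largest IE_3 here.
Valence configurations: N²⁺ [He]2s²2p¹, Al²⁺ [Ne]3s¹.
Approximate IE_3 values (kJ/mol): Na 6910, N 4578, Al 2745.
So the third ionization energies run Al < N < Na.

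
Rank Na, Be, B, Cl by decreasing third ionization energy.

The third ionization energy removes an electron from the +2 ion. For each element: Na²⁺ is already 1 electron into the core; Be²⁺ is the bare [He] core; B²⁺ still has 1 valence electron; Cl²⁺ still has 5 valence electrons.
Breaking into a closed-shell core is much more expensive than removing a leftover valence electron — Na and Be have the largest IE_3 here.
Valence configurations: B²⁺ [He]2s¹, Cl²⁺ [Ne]3s²3p³.
Tabulated IE_3 (kJ/mol): Na 6910, Be 14849, B 3660, Cl 3822.
Putting it together, IE_3: B < Cl < Na < Be.

Be > Na > Cl > B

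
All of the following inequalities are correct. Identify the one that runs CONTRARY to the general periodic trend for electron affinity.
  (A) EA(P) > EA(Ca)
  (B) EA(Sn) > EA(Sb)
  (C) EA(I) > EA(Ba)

The general trend: electron affinity increases across a period and decreases down a group.
(A) P (period 3, group 15) vs Ca (period 4, group 2): the stated order agrees with the simple trend.
(B) Sn (period 5, group 14) vs Sb (period 5, group 15): the stated order contradicts the simple trend.
(C) I (period 5, group 17) vs Ba (period 6, group 2): the stated order agrees with the simple trend.
The exception is (B): adding an electron to Sb's half-filled 5p³ is unfavourable, so Sn has the more exothermic EA.

(B)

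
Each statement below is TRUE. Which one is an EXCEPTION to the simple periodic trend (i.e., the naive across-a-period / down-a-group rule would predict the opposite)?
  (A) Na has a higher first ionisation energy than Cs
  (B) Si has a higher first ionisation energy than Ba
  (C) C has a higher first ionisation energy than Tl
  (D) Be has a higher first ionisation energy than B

(D)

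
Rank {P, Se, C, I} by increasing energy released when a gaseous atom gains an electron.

P < C < Se < I

C is in period 2, group 14; P is in period 3, group 15; Se is in period 4, group 16; I is in period 5, group 17.
EA tends to increase across a period and decrease down a group, though the pattern is less regular than for IE or radius.
A diagonal step moves right (one effect) and down (the opposite effect) at once.
C > P: period and group pull opposite ways; the down-group shift dominates (122 vs 72 kJ/mol).
Se > C: the two effects oppose for this pair; the across-period effect wins (195 vs 122 kJ/mol).
I > Se: period and group pull opposite ways; the across-period shift dominates (295 vs 195 kJ/mol).
For reference (kJ/mol): C 122, P 72, Se 195, I 295.
So from lowest to highest: P < C < Se < I.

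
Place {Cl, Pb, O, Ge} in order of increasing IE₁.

Pb < Ge < Cl < O

O is in period 2, group 16; Cl is in period 3, group 17; Ge is in period 4, group 14; Pb is in period 6, group 14.
First ionization energy rises across a period (greater Z_eff holds electrons more tightly) and falls down a group (valence electrons are farther from the nucleus).
These span different periods and groups, so the two trends combine.
Ge > Pb: they share group 14; the group trend gives Ge the larger value.
Cl > Ge: relative to Ge, both the across-period and down-group shifts push Cl's first ionization energy up.
O > Cl: the two effects oppose for this pair; the down-group effect wins (1314 vs 1251 kJ/mol).
For reference (kJ/mol): O 1314, Cl 1251, Ge 762, Pb 716.
So from lowest to highest: Pb < Ge < Cl < O.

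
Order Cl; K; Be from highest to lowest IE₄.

Be, K, Cl

After 3 electrons have been removed, what remains? Cl³⁺ still has 4 valence electrons; K³⁺ is already 2 electrons into the core; Be³⁺ is already 1 electron into the core.
Core electrons are held far more tightly than valence electrons, so K and Be top the IE_4 order.
Approximate IE_4 values (kJ/mol): Cl 5159, K 5877, Be 21007.
Overall IE_4 order: Cl < K < Be.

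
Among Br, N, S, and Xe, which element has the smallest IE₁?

S

N is in period 2, group 15; S is in period 3, group 16; Br is in period 4, group 17; Xe is in period 5, group 18.
Across a period the outer electron is held more tightly (higher IE₁); down a group it sits in a higher shell, more shielded, and comes off more easily.
A diagonal step moves right (one effect) and down (the opposite effect) at once.
Br > S: the two effects oppose for this pair; the across-period effect wins (1140 vs 1000 kJ/mol).
Xe > Br: period and group pull opposite ways; the across-period shift dominates (1170 vs 1140 kJ/mol).
N > Xe: period and group pull opposite ways; the down-group shift dominates (1402 vs 1170 kJ/mol).
Tabulated first ionization energy (kJ/mol): N 1402, S 1000, Br 1140, Xe 1170.
The smallest IE₁ among these belongs to S.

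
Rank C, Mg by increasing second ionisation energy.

Mg < C

IE_2 is the cost of taking one more electron from the +1 cation: C⁺ still has 3 valence electrons; Mg⁺ still has 1 valence electron.
All are still removing valence electrons, so compare the +1 ions as you would atoms: IE_2 generally rises across a period (higher Z_eff) and falls down a group (larger shell), subject to the usual subshell exceptions.
Valence configurations: C⁺ [He]2s²2p¹, Mg⁺ [Ne]3s¹.
Tabulated IE_2 (kJ/mol): C 2353, Mg 1451.
Hence IE_2: Mg < C.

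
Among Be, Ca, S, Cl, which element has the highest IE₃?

Be

After 2 electrons have been removed, what remains? Be²⁺ is the bare [He] core; Ca²⁺ is the bare [Ar] core; S²⁺ still has 4 valence electrons; Cl²⁺ still has 5 valence electrons.
Pulling an electron out of a noble-gas core costs far more than removing a remaining valence electron, so Ca and Be sit at the high end of IE_3.
Valence configurations: S²⁺ [Ne]3s²3p², Cl²⁺ [Ne]3s²3p³.
The numbers (kJ/mol): Be 14849, Ca 4912, S 3357, Cl 3822.
Overall IE_3 order: S < Cl < Ca < Be.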